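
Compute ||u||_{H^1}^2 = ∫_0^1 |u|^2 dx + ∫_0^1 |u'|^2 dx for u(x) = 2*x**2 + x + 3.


||u||_{H^1}^2 = 427/15

The H^1 norm (squared) on an interval (0, L) is
  ||u||_{H^1}^2 = ∫_0^L u(x)^2 dx + ∫_0^L u'(x)^2 dx.
Compute u'(x) = 4*x + 1.
Then u(x)^2 = 4*x**4 + 4*x**3 + 13*x**2 + 6*x + 9 and u'(x)^2 = 16*x**2 + 8*x + 1.
Integrate each monomial from 0 to 1 using ∫_0^1 c·x^n dx = c·1^(n+1)/(n+1):
  ∫_0^1 u(x)^2 dx = ∫_0^1 (4*x^4 + 4*x^3 + 13*x^2 + 6*x + 9) dx. Term by term:
    ∫_0^1 4*x^4 dx = 4/5;  ∫_0^1 4*x^3 dx = 1;  ∫_0^1 13*x^2 dx = 13/3;
    ∫_0^1 6*x dx = 3;  ∫_0^1 9 dx = 9.
  Sum: 4/5 + 1 + 13/3 + 3 + 9 = 272/15.
  ∫_0^1 u'(x)^2 dx = ∫_0^1 (16*x^2 + 8*x + 1) dx. Term by term:
    ∫_0^1 16*x^2 dx = 16/3;  ∫_0^1 8*x dx = 4;  ∫_0^1 1 dx = 1.
  Sum: 16/3 + 4 + 1 = 31/3.
Adding: ||u||_{H^1}^2 = 272/15 + 31/3 = 427/15.


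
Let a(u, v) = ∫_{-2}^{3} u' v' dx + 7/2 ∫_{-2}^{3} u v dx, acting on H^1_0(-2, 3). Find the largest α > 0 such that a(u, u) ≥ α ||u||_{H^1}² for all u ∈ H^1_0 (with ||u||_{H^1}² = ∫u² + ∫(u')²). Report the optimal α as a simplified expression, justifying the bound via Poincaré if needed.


α = 1

Coercivity of a(·,·) on H^1_0(-2, 3) means a(u, u) ≥ α ||u||_{H^1}² for every u ∈ H^1_0.
The interval has length L = 5, and Poincaré/coercivity depend only on L. Here a(u, u) = ∫(u')² + (7/2)·∫u².
Here c = 7/2 ≥ 1, so a(u,u) = ∫(u')² + c∫u² ≥ ∫(u')² + ∫u² = ||u||_{H^1}², i.e. α = 1 works. No larger α is possible: a(u,u) ≥ α||u||_{H^1}² means (1−α)∫(u')² ≥ (α−c)∫u², and for the modes u_n = sin(nπ(x−x₀)/L) (x₀ the left endpoint) one has ∫u_n²/∫(u_n')² = (L/(nπ))² → 0, so a(u_n,u_n)/||u_n||_{H^1}² → 1. Hence the optimal constant is α = 1.
Therefore α = 1.


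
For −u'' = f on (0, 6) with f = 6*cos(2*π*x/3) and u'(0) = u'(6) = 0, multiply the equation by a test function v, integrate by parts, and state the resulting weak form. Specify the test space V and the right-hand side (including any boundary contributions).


V = H^1(0, 6) (no boundary constraint on v; u is determined up to an additive constant); weak form: ∫_0^6 u'v' dx = ∫_0^6 (6*cos(2*π*x/3)) v dx for all v ∈ V.

Multiply both sides by a test function v and integrate from 0 to 6:
  ∫_0^6 −u''(x) v(x) dx = ∫_0^6 f(x) v(x) dx.
Integrate the LHS by parts once:
  ∫_0^6 −u'' v dx = −[u'(x) v(x)]_0^6 + ∫_0^6 u'(x) v'(x) dx.
Thus ∫_0^6 u'(x) v'(x) dx = ∫_0^6 f(x) v(x) dx + [u'(x) v(x)]_0^6.
Choose V so that boundary terms are either known or forced to vanish.
u has homogeneous Neumann: u'(0) = u'(6) = 0. So [u' v]_0^6 = 0·v(6) − 0·v(0) = 0 for any v; take V = H^1(0, 6).
Weak formulation: find u (satisfying any essential BC) such that ∫_0^6 u'(x) v'(x) dx = ∫_0^6 f v dx for all v ∈ V (homogeneous Neumann, so boundary terms vanish).
Substituting f(x) = 6*cos(2*π*x/3), the right-hand side is ∫_0^6 (6*cos(2*π*x/3)) v dx.
Compatibility check (pure Neumann): taking v ≡ 1 ∈ V gives 0 = ∫_0^6 f dx + (0) − (0), i.e. ∫_0^6 f dx must equal u'(0) − u'(6) = 0. Indeed ∫_0^6 (6*cos(2*π*x/3)) dx = 0, so the data are compatible. The solution is then unique only up to an additive constant (fix it e.g. by requiring ∫_0^6 u dx = 0).


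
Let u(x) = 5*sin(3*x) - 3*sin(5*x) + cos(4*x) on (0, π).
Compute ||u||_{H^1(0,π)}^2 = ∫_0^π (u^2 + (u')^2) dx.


||u||_{H^1(0,π)}^2 = -5440/21 + 501*π/2

u'(x) = -4*sin(4*x) + 15*cos(3*x) - 15*cos(5*x).
Expand u² and (u')² and integrate term by term on (0, π), using: for integers n ≥ 1, ∫_0^π sin²(nx) dx = ∫_0^π cos²(nx) dx = π/2; for n ≠ n', ∫_0^π sin(nx)sin(n'x) dx = ∫_0^π cos(nx)cos(n'x) dx = 0; and by product-to-sum, ∫_0^π sin(nx)cos(n'x) dx = ½∫_0^π [sin((n+n')x) + sin((n−n')x)] dx, which is 0 when n+n' is even and 2n/(n²−n'²) when n+n' is odd (it need not vanish on (0, π)).
  u² squared terms: (-3)²·∫sin(5x)² dx = 9·π/2 = 9*π/2;  (5)²·∫sin(3x)² dx = 25·π/2 = 25*π/2;  (1)²·∫cos(4x)² dx = 1·π/2 = π/2.
  u² cross terms: 2·(-3)·(5)·∫sin(5x)·sin(3x) dx = -30·(0) = 0;  2·(-3)·(1)·∫sin(5x)·cos(4x) dx = -6·(10/9) = -20/3;  2·(5)·(1)·∫sin(3x)·cos(4x) dx = 10·(-6/7) = -60/7.
  So ∫_0^π u² dx = 9*π/2 + 25*π/2 + π/2 + 0 − 20/3 − 60/7 = -320/21 + 35*π/2.
  (u')² squared terms: (-15)²·∫cos(5x)² dx = 225·π/2 = 225*π/2;  (-4)²·∫sin(4x)² dx = 16·π/2 = 8*π;  (15)²·∫cos(3x)² dx = 225·π/2 = 225*π/2.
  (u')² cross terms: 2·(-15)·(-4)·∫cos(5x)·sin(4x) dx = 120·(-8/9) = -320/3;  2·(-15)·(15)·∫cos(5x)·cos(3x) dx = -450·(0) = 0;  2·(-4)·(15)·∫sin(4x)·cos(3x) dx = -120·(8/7) = -960/7.
  So ∫_0^π (u')² dx = 225*π/2 + 8*π + 225*π/2 − 320/3 + 0 − 960/7 = -5120/21 + 233*π.
||u||_{H^1}^2 = (-320/21 + 35*π/2) + (-5120/21 + 233*π) = -5440/21 + 501*π/2.


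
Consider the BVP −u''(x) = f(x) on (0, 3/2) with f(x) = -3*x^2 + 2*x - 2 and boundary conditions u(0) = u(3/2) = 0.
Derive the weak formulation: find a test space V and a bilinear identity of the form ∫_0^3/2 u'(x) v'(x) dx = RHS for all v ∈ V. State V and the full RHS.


V = H^1_0(0, 3/2) (so v(0) = v(3/2) = 0); weak form: ∫_0^3/2 u'v' dx = ∫_0^3/2 (-3*x^2 + 2*x - 2) v dx for all v ∈ V.

Multiply both sides by a test function v and integrate from 0 to 3/2:
  ∫_0^3/2 −u''(x) v(x) dx = ∫_0^3/2 f(x) v(x) dx.
Integrate the LHS by parts once:
  ∫_0^3/2 −u'' v dx = −[u'(x) v(x)]_0^3/2 + ∫_0^3/2 u'(x) v'(x) dx.
Thus ∫_0^3/2 u'(x) v'(x) dx = ∫_0^3/2 f(x) v(x) dx + [u'(x) v(x)]_0^3/2.
Choose V so that boundary terms are either known or forced to vanish.
u is Dirichlet: u(0) = u(3/2) = 0. Let V = H^1_0(0, 3/2); then v(0) = v(3/2) = 0, and [u' v]_0^3/2 = 0.
Weak formulation: find u (satisfying any essential BC) such that ∫_0^3/2 u'(x) v'(x) dx = ∫_0^3/2 f v dx for all v ∈ V.
Substituting f(x) = -3*x^2 + 2*x - 2, the right-hand side is ∫_0^3/2 (-3*x^2 + 2*x - 2) v dx.


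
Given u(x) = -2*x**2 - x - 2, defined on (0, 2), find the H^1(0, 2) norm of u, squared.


||u||_{H^1}^2 = 2134/15

The H^1 norm (squared) on an interval (0, L) is
  ||u||_{H^1}^2 = ∫_0^L u(x)^2 dx + ∫_0^L u'(x)^2 dx.
Compute u'(x) = -4*x - 1.
Then u(x)^2 = 4*x**4 + 4*x**3 + 9*x**2 + 4*x + 4 and u'(x)^2 = 16*x**2 + 8*x + 1.
Integrate each monomial from 0 to 2 using ∫_0^2 c·x^n dx = c·2^(n+1)/(n+1):
  ∫_0^2 u(x)^2 dx = ∫_0^2 (4*x^4 + 4*x^3 + 9*x^2 + 4*x + 4) dx. Term by term:
    ∫_0^2 4*x^4 dx = 128/5;  ∫_0^2 4*x^3 dx = 16;  ∫_0^2 9*x^2 dx = 24;
    ∫_0^2 4*x dx = 8;  ∫_0^2 4 dx = 8.
  Sum: 128/5 + 16 + 24 + 8 + 8 = 408/5.
  ∫_0^2 u'(x)^2 dx = ∫_0^2 (16*x^2 + 8*x + 1) dx. Term by term:
    ∫_0^2 16*x^2 dx = 128/3;  ∫_0^2 8*x dx = 16;  ∫_0^2 1 dx = 2.
  Sum: 128/3 + 16 + 2 = 182/3.
Adding: ||u||_{H^1}^2 = 408/5 + 182/3 = 2134/15.


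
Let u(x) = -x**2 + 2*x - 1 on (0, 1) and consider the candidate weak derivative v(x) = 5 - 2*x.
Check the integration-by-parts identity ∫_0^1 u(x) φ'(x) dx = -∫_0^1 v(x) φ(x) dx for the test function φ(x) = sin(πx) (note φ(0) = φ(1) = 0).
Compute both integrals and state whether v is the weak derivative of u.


LHS = -2/π, RHS = -8/π. No, v is not the weak derivative of u.

u(x) = -x**2 + 2*x - 1, classical derivative u'(x) = 2 - 2*x.
φ(x) = sin(πx), so φ'(x) = π*cos(π*x).
Note φ(0) = φ(1) = 0, so the boundary term u·φ vanishes.
LHS = ∫_0^1 u(x) φ'(x) dx = ∫_0^1 (-π*x^2*cos(π*x) + 2*π*x*cos(π*x) - π*cos(π*x)) dx. Term by term:
  ∫_0^1 -π*cos(π*x) dx = 0;  ∫_0^1 -π*x^2*cos(π*x) dx = 2/π;  ∫_0^1 2*π*x*cos(π*x) dx = -4/π.
Sum: 0 + 2/π − 4/π = -2/π.
So LHS = -2/π.
∫_0^1 v(x) φ(x) dx = ∫_0^1 (-2*x*sin(π*x) + 5*sin(π*x)) dx. Term by term:
  ∫_0^1 5*sin(π*x) dx = 10/π;  ∫_0^1 -2*x*sin(π*x) dx = -2/π.
Sum: 10/π − 2/π = 8/π.
So RHS = -∫_0^1 v(x) φ(x) dx = -8/π.
LHS − RHS = 6/π ≠ 0, so the identity fails.
(For a valid weak derivative the identity must hold for EVERY test function, in particular this one. The failure shows v is NOT the weak derivative of u.)
Correct weak derivative would be u'(x) = 2 - 2*x.


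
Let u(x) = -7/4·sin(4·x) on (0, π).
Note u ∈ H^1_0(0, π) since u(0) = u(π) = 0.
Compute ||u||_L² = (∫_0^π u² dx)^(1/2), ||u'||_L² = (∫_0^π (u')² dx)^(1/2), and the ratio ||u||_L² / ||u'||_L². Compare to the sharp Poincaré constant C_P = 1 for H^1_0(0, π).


||u||_L² / ||u'||_L² = 1/4 < C_P = 1.

u(x) = -7/4·sin(4·x), so u'(x) = -7*cos(4*x).
Writing u(x) = A·sin(kπx/L) with A = -7/4 and k = 4, use ∫_0^L sin²(kπx/L) dx = L/2 and ∫_0^L cos²(kπx/L) dx = L/2.
u² = 49/16·sin²(4·x) and (u')² = 49·cos²(4·x), and each of sin², cos² integrates to L/2 = π/2 over (0, π).
∫_0^π u² dx = 49*π/32, so ||u||_L² = 7*sqrt(2)*sqrt(π)/8.
∫_0^π (u')² dx = 49*π/2, so ||u'||_L² = 7*sqrt(2)*sqrt(π)/2.
Ratio ||u||_L² / ||u'||_L² = 1/4.
Sharp Poincaré constant on H^1_0(0, π) is C_P = L/π = 1, achieved by sin(x).
This is the k = 4 harmonic; the ratio L/(kπ) is strictly less than C_P = L/π, consistent with the sharp inequality ||u||_L² ≤ C_P ||u'||_L².


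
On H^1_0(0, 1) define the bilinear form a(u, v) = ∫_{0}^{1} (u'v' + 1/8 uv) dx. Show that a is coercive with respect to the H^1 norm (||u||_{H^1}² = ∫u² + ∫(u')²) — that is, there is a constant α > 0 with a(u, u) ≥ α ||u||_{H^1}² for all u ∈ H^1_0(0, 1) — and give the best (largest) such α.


α = (1/8 + π^2)/(1 + π^2)

Coercivity of a(·,·) on H^1_0(0, 1) means a(u, u) ≥ α ||u||_{H^1}² for every u ∈ H^1_0.
The interval has length L = 1, and Poincaré/coercivity depend only on L. Here a(u, u) = ∫(u')² + (1/8)·∫u².
Here 0 < c = 1/8 < 1. The condition a(u,u) ≥ α||u||_{H^1}² reads (1−α)∫(u')² ≥ (α−c)∫u². Any admissible α is ≤ 1 (rapidly oscillating u have ∫u²/∫(u')² → 0), and α = 1 would force 0 ≥ (1−c)∫u², impossible since c < 1; so 1−α > 0. By the sharp Poincaré inequality on H^1_0 of an interval of length L, ∫(u')² ≥ (π/L)²∫u² with equality for the first sine mode sin(π(x−x₀)/L) (x₀ the left endpoint), so the inequality holds for all u iff (1−α)(π/L)² ≥ α − c, i.e. α ≤ ((π/L)² + c)/((π/L)² + 1) = (1 + c(L/π)²)/(1 + (L/π)²). With (π/L)² = π^2 and c = 1/8, the largest admissible constant is α = ((π/L)² + c)/((π/L)² + 1).
Simplifying, α = (1/8 + π^2)/(1 + π^2).


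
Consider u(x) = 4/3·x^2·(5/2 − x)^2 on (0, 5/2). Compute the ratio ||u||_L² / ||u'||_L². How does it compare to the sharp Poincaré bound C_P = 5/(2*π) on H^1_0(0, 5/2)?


||u||_L² / ||u'||_L² = 5*sqrt(3)/12 < C_P = 5/(2*π).

u(x) = 4/3·x^2·(5/2 − x)^2, so u'(x) = 2*x*(2*x - 5)*(4*x - 5)/3.
u(x) = 4/3·x^2·(5/2 − x)^2 vanishes at x = 0 and x = 5/2, so u ∈ H^1_0(0, 5/2). Differentiate via the product rule and integrate the resulting polynomials term by term.
  ∫_0^5/2 u² dx = ∫_0^5/2 (16*x^8/9 - 160*x^7/9 + 200*x^6/3 - 1000*x^5/9 + 625*x^4/9) dx. Term by term:
    ∫_0^5/2 16*x^8/9 dx = 1953125/2592;  ∫_0^5/2 -160*x^7/9 dx = -1953125/576;  ∫_0^5/2 200*x^6/3 dx = 1953125/336;
    ∫_0^5/2 -1000*x^5/9 dx = -1953125/432;  ∫_0^5/2 625*x^4/9 dx = 390625/288.
  Sum: 1953125/2592 − 1953125/576 + 1953125/336 − 1953125/432 + 390625/288 = 390625/36288.
  ∫_0^5/2 (u')² dx = ∫_0^5/2 (256*x^6/9 - 640*x^5/3 + 5200*x^4/9 - 2000*x^3/3 + 2500*x^2/9) dx. Term by term:
    ∫_0^5/2 256*x^6/9 dx = 156250/63;  ∫_0^5/2 -640*x^5/3 dx = -78125/9;  ∫_0^5/2 5200*x^4/9 dx = 203125/18;
    ∫_0^5/2 -2000*x^3/3 dx = -78125/12;  ∫_0^5/2 2500*x^2/9 dx = 78125/54.
  Sum: 156250/63 − 78125/9 + 203125/18 − 78125/12 + 78125/54 = 15625/756.
∫_0^5/2 u² dx = 390625/36288, so ||u||_L² = 625*sqrt(7)/504.
∫_0^5/2 (u')² dx = 15625/756, so ||u'||_L² = 125*sqrt(21)/126.
Ratio ||u||_L² / ||u'||_L² = 5*sqrt(3)/12.
Sharp Poincaré constant on H^1_0(0, 5/2) is C_P = L/π = 5/(2*π), achieved by sin(2*π/5·x).
A polynomial bump cannot attain the sharp Poincaré constant (only the first sine eigenfunction does), so the ratio is strictly less than C_P, consistent with ||u||_L² ≤ C_P ||u'||_L².


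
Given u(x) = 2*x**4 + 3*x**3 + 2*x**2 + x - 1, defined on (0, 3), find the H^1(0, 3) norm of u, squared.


||u||_{H^1}^2 = 2545491/35

The H^1 norm (squared) on an interval (0, L) is
  ||u||_{H^1}^2 = ∫_0^L u(x)^2 dx + ∫_0^L u'(x)^2 dx.
Compute u'(x) = 8*x**3 + 9*x**2 + 4*x + 1.
Then u(x)^2 = 4*x**8 + 12*x**7 + 17*x**6 + 16*x**5 + 6*x**4 - 2*x**3 - 3*x**2 - 2*x + 1 and u'(x)^2 = 64*x**6 + 144*x**5 + 145*x**4 + 88*x**3 + 34*x**2 + 8*x + 1.
Integrate each monomial from 0 to 3 using ∫_0^3 c·x^n dx = c·3^(n+1)/(n+1):
  ∫_0^3 u(x)^2 dx = ∫_0^3 (4*x^8 + 12*x^7 + 17*x^6 + 16*x^5 + 6*x^4 - 2*x^3 - 3*x^2 - 2*x + 1) dx. Term by term:
    ∫_0^3 4*x^8 dx = 8748;  ∫_0^3 12*x^7 dx = 19683/2;  ∫_0^3 17*x^6 dx = 37179/7;
    ∫_0^3 16*x^5 dx = 1944;  ∫_0^3 6*x^4 dx = 1458/5;  ∫_0^3 -2*x^3 dx = -81/2;
    ∫_0^3 -3*x^2 dx = -27;  ∫_0^3 -2*x dx = -9;  ∫_0^3 1 dx = 3.
  Sum: 8748 + 19683/2 + 37179/7 + 1944 + 1458/5 − 81/2 − 27 − 9 + 3 = 912201/35.
  ∫_0^3 u'(x)^2 dx = ∫_0^3 (64*x^6 + 144*x^5 + 145*x^4 + 88*x^3 + 34*x^2 + 8*x + 1) dx. Term by term:
    ∫_0^3 64*x^6 dx = 139968/7;  ∫_0^3 144*x^5 dx = 17496;  ∫_0^3 145*x^4 dx = 7047;
    ∫_0^3 88*x^3 dx = 1782;  ∫_0^3 34*x^2 dx = 306;  ∫_0^3 8*x dx = 36;
    ∫_0^3 1 dx = 3.
  Sum: 139968/7 + 17496 + 7047 + 1782 + 306 + 36 + 3 = 326658/7.
Adding: ||u||_{H^1}^2 = 912201/35 + 326658/7 = 2545491/35.


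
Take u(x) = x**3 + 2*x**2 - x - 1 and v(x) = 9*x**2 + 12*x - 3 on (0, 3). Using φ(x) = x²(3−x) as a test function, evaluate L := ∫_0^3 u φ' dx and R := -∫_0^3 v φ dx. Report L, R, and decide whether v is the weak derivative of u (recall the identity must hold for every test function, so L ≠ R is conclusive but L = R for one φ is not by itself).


LHS = -459/4, RHS = -1377/4. No, v is not the weak derivative of u.

u(x) = x**3 + 2*x**2 - x - 1, classical derivative u'(x) = 3*x**2 + 4*x - 1.
φ(x) = x²(3−x), so φ'(x) = 3*x*(2 - x).
Note φ(0) = φ(3) = 0, so the boundary term u·φ vanishes.
LHS = ∫_0^3 u(x) φ'(x) dx = ∫_0^3 (-3*x^5 + 15*x^3 - 3*x^2 - 6*x) dx. Term by term:
  ∫_0^3 -3*x^5 dx = -729/2;  ∫_0^3 15*x^3 dx = 1215/4;  ∫_0^3 -3*x^2 dx = -27;
  ∫_0^3 -6*x dx = -27.
Sum: -729/2 + 1215/4 − 27 − 27 = -459/4.
So LHS = -459/4.
∫_0^3 v(x) φ(x) dx = ∫_0^3 (-9*x^5 + 15*x^4 + 39*x^3 - 9*x^2) dx. Term by term:
  ∫_0^3 -9*x^5 dx = -2187/2;  ∫_0^3 15*x^4 dx = 729;  ∫_0^3 39*x^3 dx = 3159/4;
  ∫_0^3 -9*x^2 dx = -81.
Sum: -2187/2 + 729 + 3159/4 − 81 = 1377/4.
So RHS = -∫_0^3 v(x) φ(x) dx = -1377/4.
LHS − RHS = 459/2 ≠ 0, so the identity fails.
(For a valid weak derivative the identity must hold for EVERY test function, in particular this one. The failure shows v is NOT the weak derivative of u.)
Correct weak derivative would be u'(x) = 3*x**2 + 4*x - 1.


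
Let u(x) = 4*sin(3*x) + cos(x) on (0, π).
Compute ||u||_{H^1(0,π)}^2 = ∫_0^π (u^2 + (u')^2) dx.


||u||_{H^1(0,π)}^2 = 81*π

u'(x) = -sin(x) + 12*cos(3*x).
Expand u² and (u')² and integrate term by term on (0, π), using: for integers n ≥ 1, ∫_0^π sin²(nx) dx = ∫_0^π cos²(nx) dx = π/2; for n ≠ n', ∫_0^π sin(nx)sin(n'x) dx = ∫_0^π cos(nx)cos(n'x) dx = 0; and by product-to-sum, ∫_0^π sin(nx)cos(n'x) dx = ½∫_0^π [sin((n+n')x) + sin((n−n')x)] dx, which is 0 when n+n' is even and 2n/(n²−n'²) when n+n' is odd (it need not vanish on (0, π)).
  u² squared terms: (4)²·∫sin(3x)² dx = 16·π/2 = 8*π;  (1)²·∫cos(x)² dx = 1·π/2 = π/2.
  u² cross terms: 2·(4)·(1)·∫sin(3x)·cos(x) dx = 8·(0) = 0.
  So ∫_0^π u² dx = 8*π + π/2 + 0 = 17*π/2.
  (u')² squared terms: (-1)²·∫sin(x)² dx = 1·π/2 = π/2;  (12)²·∫cos(3x)² dx = 144·π/2 = 72*π.
  (u')² cross terms: 2·(-1)·(12)·∫sin(x)·cos(3x) dx = -24·(0) = 0.
  So ∫_0^π (u')² dx = π/2 + 72*π + 0 = 145*π/2.
||u||_{H^1}^2 = (17*π/2) + (145*π/2) = 81*π.


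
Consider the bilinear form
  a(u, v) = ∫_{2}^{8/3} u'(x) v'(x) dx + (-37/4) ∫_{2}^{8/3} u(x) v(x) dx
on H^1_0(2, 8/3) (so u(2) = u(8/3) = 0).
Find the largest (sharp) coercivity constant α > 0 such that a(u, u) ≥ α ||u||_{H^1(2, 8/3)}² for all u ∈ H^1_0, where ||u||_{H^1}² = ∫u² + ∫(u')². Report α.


α = (-37 + 9*π^2)/(4 + 9*π^2)

Coercivity of a(·,·) on H^1_0(2, 8/3) means a(u, u) ≥ α ||u||_{H^1}² for every u ∈ H^1_0.
The interval has length L = 2/3, and Poincaré/coercivity depend only on L. Here a(u, u) = ∫(u')² + (-37/4)·∫u².
Here c = -37/4 < 0 with |c| < (π/L)² = 9*π^2/4, so coercivity still holds. The condition a(u,u) ≥ α||u||_{H^1}² reads (1−α)∫(u')² ≥ (α−c)∫u². Any admissible α is ≤ 1 (rapidly oscillating u have ∫u²/∫(u')² → 0), and α = 1 would force 0 ≥ (1−c)∫u², impossible since c < 1; so 1−α > 0. By the sharp Poincaré inequality on H^1_0 of an interval of length L, ∫(u')² ≥ (π/L)²∫u² with equality for the first sine mode sin(π(x−x₀)/L) (x₀ the left endpoint), so the inequality holds for all u iff (1−α)(π/L)² ≥ α − c, i.e. α ≤ ((π/L)² + c)/((π/L)² + 1) = (1 + c(L/π)²)/(1 + (L/π)²). (Direct route, valid since c ≤ 0: Poincaré gives c∫u² ≥ c(L/π)²∫(u')², so a(u,u) ≥ (1 + c(L/π)²)∫(u')², while ||u||_{H^1}² ≤ (1 + (L/π)²)∫(u')²; dividing yields the same α.) With (π/L)² = 9*π^2/4 and c = -37/4, the largest admissible constant is α = ((π/L)² + c)/((π/L)² + 1).
Simplifying, α = (-37 + 9*π^2)/(4 + 9*π^2).


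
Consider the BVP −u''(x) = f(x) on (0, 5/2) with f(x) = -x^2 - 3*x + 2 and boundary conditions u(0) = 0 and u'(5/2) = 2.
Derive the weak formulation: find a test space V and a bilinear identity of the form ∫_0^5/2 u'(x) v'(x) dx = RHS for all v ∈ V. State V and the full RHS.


V = {v ∈ H^1(0, 5/2) : v(0) = 0} (test functions vanish at x = 0 where u is specified); weak form: ∫_0^5/2 u'v' dx = ∫_0^5/2 (-x^2 - 3*x + 2) v dx + 2·v(5/2) for all v ∈ V.

Multiply both sides by a test function v and integrate from 0 to 5/2:
  ∫_0^5/2 −u''(x) v(x) dx = ∫_0^5/2 f(x) v(x) dx.
Integrate the LHS by parts once:
  ∫_0^5/2 −u'' v dx = −[u'(x) v(x)]_0^5/2 + ∫_0^5/2 u'(x) v'(x) dx.
Thus ∫_0^5/2 u'(x) v'(x) dx = ∫_0^5/2 f(x) v(x) dx + [u'(x) v(x)]_0^5/2.
Choose V so that boundary terms are either known or forced to vanish.
Mixed BC: u(0) = 0 (Dirichlet) and u'(5/2) = 2 (Neumann). Define V = {v ∈ H^1(0, 5/2) : v(0) = 0}. Then [u' v]_0^5/2 = u'(5/2)·v(5/2) − u'(0)·0 = 2·v(5/2).
Weak formulation: find u (satisfying any essential BC) such that ∫_0^5/2 u'(x) v'(x) dx = ∫_0^5/2 f v dx + 2·v(5/2) for all v ∈ V (Dirichlet at 0 absorbed into V; Neumann datum at x = 5/2 contributes the boundary term).
Substituting f(x) = -x^2 - 3*x + 2, the right-hand side is ∫_0^5/2 (-x^2 - 3*x + 2) v dx + 2·v(5/2).


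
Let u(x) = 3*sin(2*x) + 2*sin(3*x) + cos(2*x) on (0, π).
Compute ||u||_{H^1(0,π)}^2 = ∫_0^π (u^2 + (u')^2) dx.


||u||_{H^1(0,π)}^2 = 24 + 45*π

u'(x) = -2*sin(2*x) + 6*cos(2*x) + 6*cos(3*x).
Expand u² and (u')² and integrate term by term on (0, π), using: for integers n ≥ 1, ∫_0^π sin²(nx) dx = ∫_0^π cos²(nx) dx = π/2; for n ≠ n', ∫_0^π sin(nx)sin(n'x) dx = ∫_0^π cos(nx)cos(n'x) dx = 0; and by product-to-sum, ∫_0^π sin(nx)cos(n'x) dx = ½∫_0^π [sin((n+n')x) + sin((n−n')x)] dx, which is 0 when n+n' is even and 2n/(n²−n'²) when n+n' is odd (it need not vanish on (0, π)).
  u² squared terms: (2)²·∫sin(3x)² dx = 4·π/2 = 2*π;  (3)²·∫sin(2x)² dx = 9·π/2 = 9*π/2;  (1)²·∫cos(2x)² dx = 1·π/2 = π/2.
  u² cross terms: 2·(2)·(3)·∫sin(3x)·sin(2x) dx = 12·(0) = 0;  2·(2)·(1)·∫sin(3x)·cos(2x) dx = 4·(6/5) = 24/5;  2·(3)·(1)·∫sin(2x)·cos(2x) dx = 6·(0) = 0.
  So ∫_0^π u² dx = 2*π + 9*π/2 + π/2 + 0 + 24/5 + 0 = 24/5 + 7*π.
  (u')² squared terms: (-2)²·∫sin(2x)² dx = 4·π/2 = 2*π;  (6)²·∫cos(2x)² dx = 36·π/2 = 18*π;  (6)²·∫cos(3x)² dx = 36·π/2 = 18*π.
  (u')² cross terms: 2·(-2)·(6)·∫sin(2x)·cos(2x) dx = -24·(0) = 0;  2·(-2)·(6)·∫sin(2x)·cos(3x) dx = -24·(-4/5) = 96/5;  2·(6)·(6)·∫cos(2x)·cos(3x) dx = 72·(0) = 0.
  So ∫_0^π (u')² dx = 2*π + 18*π + 18*π + 0 + 96/5 + 0 = 96/5 + 38*π.
||u||_{H^1}^2 = (24/5 + 7*π) + (96/5 + 38*π) = 24 + 45*π.


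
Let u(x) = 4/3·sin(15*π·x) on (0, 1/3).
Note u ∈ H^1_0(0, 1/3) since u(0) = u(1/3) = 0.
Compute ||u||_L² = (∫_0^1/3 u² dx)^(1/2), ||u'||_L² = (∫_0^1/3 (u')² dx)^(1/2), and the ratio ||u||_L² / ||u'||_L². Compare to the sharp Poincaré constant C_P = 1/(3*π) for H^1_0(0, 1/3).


||u||_L² / ||u'||_L² = 1/(15*π) < C_P = 1/(3*π).

u(x) = 4/3·sin(15*π·x), so u'(x) = 20*π*cos(15*π*x).
Writing u(x) = A·sin(kπx/L) with A = 4/3 and k = 5, use ∫_0^L sin²(kπx/L) dx = L/2 and ∫_0^L cos²(kπx/L) dx = L/2.
u² = 16/9·sin²(15*π·x) and (u')² = 400*π^2·cos²(15*π·x), and each of sin², cos² integrates to L/2 = 1/6 over (0, 1/3).
∫_0^1/3 u² dx = 8/27, so ||u||_L² = 2*sqrt(6)/9.
∫_0^1/3 (u')² dx = 200*π^2/3, so ||u'||_L² = 10*sqrt(6)*π/3.
Ratio ||u||_L² / ||u'||_L² = 1/(15*π).
Sharp Poincaré constant on H^1_0(0, 1/3) is C_P = L/π = 1/(3*π), achieved by sin(3*π·x).
This is the k = 5 harmonic; the ratio L/(kπ) is strictly less than C_P = L/π, consistent with the sharp inequality ||u||_L² ≤ C_P ||u'||_L².


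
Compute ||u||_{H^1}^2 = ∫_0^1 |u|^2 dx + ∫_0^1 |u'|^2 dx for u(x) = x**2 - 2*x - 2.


||u||_{H^1}^2 = 128/15

The H^1 norm (squared) on an interval (0, L) is
  ||u||_{H^1}^2 = ∫_0^L u(x)^2 dx + ∫_0^L u'(x)^2 dx.
Compute u'(x) = 2*x - 2.
Then u(x)^2 = x**4 - 4*x**3 + 8*x + 4 and u'(x)^2 = 4*x**2 - 8*x + 4.
Integrate each monomial from 0 to 1 using ∫_0^1 c·x^n dx = c·1^(n+1)/(n+1):
  ∫_0^1 u(x)^2 dx = ∫_0^1 (x^4 - 4*x^3 + 8*x + 4) dx. Term by term:
    ∫_0^1 x^4 dx = 1/5;  ∫_0^1 -4*x^3 dx = -1;  ∫_0^1 8*x dx = 4;
    ∫_0^1 4 dx = 4.
  Sum: 1/5 − 1 + 4 + 4 = 36/5.
  ∫_0^1 u'(x)^2 dx = ∫_0^1 (4*x^2 - 8*x + 4) dx. Term by term:
    ∫_0^1 4*x^2 dx = 4/3;  ∫_0^1 -8*x dx = -4;  ∫_0^1 4 dx = 4.
  Sum: 4/3 − 4 + 4 = 4/3.
Adding: ||u||_{H^1}^2 = 36/5 + 4/3 = 128/15.


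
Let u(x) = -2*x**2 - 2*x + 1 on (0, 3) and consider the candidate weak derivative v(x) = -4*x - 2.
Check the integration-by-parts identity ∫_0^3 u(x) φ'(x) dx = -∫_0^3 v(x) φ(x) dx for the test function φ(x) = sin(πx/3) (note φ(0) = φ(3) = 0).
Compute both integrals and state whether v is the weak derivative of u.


LHS = 48/π, RHS = 48/π. Yes, v = u' weakly.

u(x) = -2*x**2 - 2*x + 1, classical derivative u'(x) = -4*x - 2.
φ(x) = sin(πx/3), so φ'(x) = π*cos(π*x/3)/3.
Note φ(0) = φ(3) = 0, so the boundary term u·φ vanishes.
LHS = ∫_0^3 u(x) φ'(x) dx = ∫_0^3 (-2*π*x^2*cos(π*x/3)/3 - 2*π*x*cos(π*x/3)/3 + π*cos(π*x/3)/3) dx. Term by term:
  ∫_0^3 π*cos(π*x/3)/3 dx = 0;  ∫_0^3 -2*π*x*cos(π*x/3)/3 dx = 12/π;  ∫_0^3 -2*π*x^2*cos(π*x/3)/3 dx = 36/π.
Sum: 0 + 12/π + 36/π = 48/π.
So LHS = 48/π.
∫_0^3 v(x) φ(x) dx = ∫_0^3 (-4*x*sin(π*x/3) - 2*sin(π*x/3)) dx. Term by term:
  ∫_0^3 -2*sin(π*x/3) dx = -12/π;  ∫_0^3 -4*x*sin(π*x/3) dx = -36/π.
Sum: -12/π − 36/π = -48/π.
So RHS = -∫_0^3 v(x) φ(x) dx = 48/π.
LHS = RHS, so the identity holds for this test φ.
Moreover u is smooth here and v(x) = u'(x) = -4*x - 2 pointwise, so the identity holds for every test function. Hence v is the weak derivative of u.


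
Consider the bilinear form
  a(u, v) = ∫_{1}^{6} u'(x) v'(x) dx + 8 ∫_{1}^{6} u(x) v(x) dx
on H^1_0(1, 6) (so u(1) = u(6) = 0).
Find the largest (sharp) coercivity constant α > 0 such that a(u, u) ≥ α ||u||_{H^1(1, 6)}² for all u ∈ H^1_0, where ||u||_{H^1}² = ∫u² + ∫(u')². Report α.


α = 1

Coercivity of a(·,·) on H^1_0(1, 6) means a(u, u) ≥ α ||u||_{H^1}² for every u ∈ H^1_0.
The interval has length L = 5, and Poincaré/coercivity depend only on L. Here a(u, u) = ∫(u')² + (8)·∫u².
Here c = 8 ≥ 1, so a(u,u) = ∫(u')² + c∫u² ≥ ∫(u')² + ∫u² = ||u||_{H^1}², i.e. α = 1 works. No larger α is possible: a(u,u) ≥ α||u||_{H^1}² means (1−α)∫(u')² ≥ (α−c)∫u², and for the modes u_n = sin(nπ(x−x₀)/L) (x₀ the left endpoint) one has ∫u_n²/∫(u_n')² = (L/(nπ))² → 0, so a(u_n,u_n)/||u_n||_{H^1}² → 1. Hence the optimal constant is α = 1.
Therefore α = 1.


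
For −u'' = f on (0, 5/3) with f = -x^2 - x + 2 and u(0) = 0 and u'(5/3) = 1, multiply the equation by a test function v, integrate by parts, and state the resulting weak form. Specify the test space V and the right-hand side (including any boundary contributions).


V = {v ∈ H^1(0, 5/3) : v(0) = 0} (test functions vanish at x = 0 where u is specified); weak form: ∫_0^5/3 u'v' dx = ∫_0^5/3 (-x^2 - x + 2) v dx + v(5/3) for all v ∈ V.

Multiply both sides by a test function v and integrate from 0 to 5/3:
  ∫_0^5/3 −u''(x) v(x) dx = ∫_0^5/3 f(x) v(x) dx.
Integrate the LHS by parts once:
  ∫_0^5/3 −u'' v dx = −[u'(x) v(x)]_0^5/3 + ∫_0^5/3 u'(x) v'(x) dx.
Thus ∫_0^5/3 u'(x) v'(x) dx = ∫_0^5/3 f(x) v(x) dx + [u'(x) v(x)]_0^5/3.
Choose V so that boundary terms are either known or forced to vanish.
Mixed BC: u(0) = 0 (Dirichlet) and u'(5/3) = 1 (Neumann). Define V = {v ∈ H^1(0, 5/3) : v(0) = 0}. Then [u' v]_0^5/3 = u'(5/3)·v(5/3) − u'(0)·0 = v(5/3).
Weak formulation: find u (satisfying any essential BC) such that ∫_0^5/3 u'(x) v'(x) dx = ∫_0^5/3 f v dx + v(5/3) for all v ∈ V (Dirichlet at 0 absorbed into V; Neumann datum at x = 5/3 contributes the boundary term).
Substituting f(x) = -x^2 - x + 2, the right-hand side is ∫_0^5/3 (-x^2 - x + 2) v dx + v(5/3).


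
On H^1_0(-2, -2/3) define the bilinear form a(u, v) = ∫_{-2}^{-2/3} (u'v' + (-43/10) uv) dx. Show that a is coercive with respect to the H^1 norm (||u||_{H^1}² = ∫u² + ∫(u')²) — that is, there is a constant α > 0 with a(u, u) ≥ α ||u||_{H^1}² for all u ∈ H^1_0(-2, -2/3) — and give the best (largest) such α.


α = (-344 + 45*π^2)/(5*(16 + 9*π^2))

Coercivity of a(·,·) on H^1_0(-2, -2/3) means a(u, u) ≥ α ||u||_{H^1}² for every u ∈ H^1_0.
The interval has length L = 4/3, and Poincaré/coercivity depend only on L. Here a(u, u) = ∫(u')² + (-43/10)·∫u².
Here c = -43/10 < 0 with |c| < (π/L)² = 9*π^2/16, so coercivity still holds. The condition a(u,u) ≥ α||u||_{H^1}² reads (1−α)∫(u')² ≥ (α−c)∫u². Any admissible α is ≤ 1 (rapidly oscillating u have ∫u²/∫(u')² → 0), and α = 1 would force 0 ≥ (1−c)∫u², impossible since c < 1; so 1−α > 0. By the sharp Poincaré inequality on H^1_0 of an interval of length L, ∫(u')² ≥ (π/L)²∫u² with equality for the first sine mode sin(π(x−x₀)/L) (x₀ the left endpoint), so the inequality holds for all u iff (1−α)(π/L)² ≥ α − c, i.e. α ≤ ((π/L)² + c)/((π/L)² + 1) = (1 + c(L/π)²)/(1 + (L/π)²). (Direct route, valid since c ≤ 0: Poincaré gives c∫u² ≥ c(L/π)²∫(u')², so a(u,u) ≥ (1 + c(L/π)²)∫(u')², while ||u||_{H^1}² ≤ (1 + (L/π)²)∫(u')²; dividing yields the same α.) With (π/L)² = 9*π^2/16 and c = -43/10, the largest admissible constant is α = ((π/L)² + c)/((π/L)² + 1).
Simplifying, α = (-344 + 45*π^2)/(5*(16 + 9*π^2)).


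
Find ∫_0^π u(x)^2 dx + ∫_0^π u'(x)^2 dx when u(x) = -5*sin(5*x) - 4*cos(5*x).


||u||_{H^1(0,π)}^2 = 533*π

u'(x) = 20*sin(5*x) - 25*cos(5*x).
Expand u² and (u')² and integrate term by term on (0, π), using: for integers n ≥ 1, ∫_0^π sin²(nx) dx = ∫_0^π cos²(nx) dx = π/2; for n ≠ n', ∫_0^π sin(nx)sin(n'x) dx = ∫_0^π cos(nx)cos(n'x) dx = 0; and by product-to-sum, ∫_0^π sin(nx)cos(n'x) dx = ½∫_0^π [sin((n+n')x) + sin((n−n')x)] dx, which is 0 when n+n' is even and 2n/(n²−n'²) when n+n' is odd (it need not vanish on (0, π)).
  u² squared terms: (-5)²·∫sin(5x)² dx = 25·π/2 = 25*π/2;  (-4)²·∫cos(5x)² dx = 16·π/2 = 8*π.
  u² cross terms: 2·(-5)·(-4)·∫sin(5x)·cos(5x) dx = 40·(0) = 0.
  So ∫_0^π u² dx = 25*π/2 + 8*π + 0 = 41*π/2.
  (u')² squared terms: (-25)²·∫cos(5x)² dx = 625·π/2 = 625*π/2;  (20)²·∫sin(5x)² dx = 400·π/2 = 200*π.
  (u')² cross terms: 2·(-25)·(20)·∫cos(5x)·sin(5x) dx = -1000·(0) = 0.
  So ∫_0^π (u')² dx = 625*π/2 + 200*π + 0 = 1025*π/2.
||u||_{H^1}^2 = (41*π/2) + (1025*π/2) = 533*π.


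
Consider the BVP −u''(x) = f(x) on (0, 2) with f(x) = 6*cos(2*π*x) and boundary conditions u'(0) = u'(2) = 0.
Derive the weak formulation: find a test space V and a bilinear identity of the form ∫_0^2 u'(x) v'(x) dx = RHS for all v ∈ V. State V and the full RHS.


V = H^1(0, 2) (no boundary constraint on v; u is determined up to an additive constant); weak form: ∫_0^2 u'v' dx = ∫_0^2 (6*cos(2*π*x)) v dx for all v ∈ V.

Multiply both sides by a test function v and integrate from 0 to 2:
  ∫_0^2 −u''(x) v(x) dx = ∫_0^2 f(x) v(x) dx.
Integrate the LHS by parts once:
  ∫_0^2 −u'' v dx = −[u'(x) v(x)]_0^2 + ∫_0^2 u'(x) v'(x) dx.
Thus ∫_0^2 u'(x) v'(x) dx = ∫_0^2 f(x) v(x) dx + [u'(x) v(x)]_0^2.
Choose V so that boundary terms are either known or forced to vanish.
u has homogeneous Neumann: u'(0) = u'(2) = 0. So [u' v]_0^2 = 0·v(2) − 0·v(0) = 0 for any v; take V = H^1(0, 2).
Weak formulation: find u (satisfying any essential BC) such that ∫_0^2 u'(x) v'(x) dx = ∫_0^2 f v dx for all v ∈ V (homogeneous Neumann, so boundary terms vanish).
Substituting f(x) = 6*cos(2*π*x), the right-hand side is ∫_0^2 (6*cos(2*π*x)) v dx.
Compatibility check (pure Neumann): taking v ≡ 1 ∈ V gives 0 = ∫_0^2 f dx + (0) − (0), i.e. ∫_0^2 f dx must equal u'(0) − u'(2) = 0. Indeed ∫_0^2 (6*cos(2*π*x)) dx = 0, so the data are compatible. The solution is then unique only up to an additive constant (fix it e.g. by requiring ∫_0^2 u dx = 0).


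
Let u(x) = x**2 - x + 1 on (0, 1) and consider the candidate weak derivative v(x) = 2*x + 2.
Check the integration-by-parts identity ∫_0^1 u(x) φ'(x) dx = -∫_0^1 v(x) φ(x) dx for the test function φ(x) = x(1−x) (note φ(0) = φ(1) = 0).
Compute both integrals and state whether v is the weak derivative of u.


LHS = 0, RHS = -1/2. No, v is not the weak derivative of u.

u(x) = x**2 - x + 1, classical derivative u'(x) = 2*x - 1.
φ(x) = x(1−x), so φ'(x) = 1 - 2*x.
Note φ(0) = φ(1) = 0, so the boundary term u·φ vanishes.
LHS = ∫_0^1 u(x) φ'(x) dx = ∫_0^1 (-2*x^3 + 3*x^2 - 3*x + 1) dx. Term by term:
  ∫_0^1 -2*x^3 dx = -1/2;  ∫_0^1 3*x^2 dx = 1;  ∫_0^1 -3*x dx = -3/2;
  ∫_0^1 1 dx = 1.
Sum: -1/2 + 1 − 3/2 + 1 = 0.
So LHS = 0.
∫_0^1 v(x) φ(x) dx = ∫_0^1 (-2*x^3 + 2*x) dx. Term by term:
  ∫_0^1 -2*x^3 dx = -1/2;  ∫_0^1 2*x dx = 1.
Sum: -1/2 + 1 = 1/2.
So RHS = -∫_0^1 v(x) φ(x) dx = -1/2.
LHS − RHS = 1/2 ≠ 0, so the identity fails.
(For a valid weak derivative the identity must hold for EVERY test function, in particular this one. The failure shows v is NOT the weak derivative of u.)
Correct weak derivative would be u'(x) = 2*x - 1.


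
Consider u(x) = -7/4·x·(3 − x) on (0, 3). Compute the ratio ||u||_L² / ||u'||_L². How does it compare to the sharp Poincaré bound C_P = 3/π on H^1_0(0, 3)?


||u||_L² / ||u'||_L² = 3*sqrt(10)/10 < C_P = 3/π.

u(x) = -7/4·x·(3 − x), so u'(x) = 7*x/2 - 21/4.
u(x) = -7/4·x·(3 − x) vanishes at x = 0 and x = 3, so u ∈ H^1_0(0, 3). Differentiate via the product rule and integrate the resulting polynomials term by term.
  ∫_0^3 u² dx = ∫_0^3 (49*x^4/16 - 147*x^3/8 + 441*x^2/16) dx. Term by term:
    ∫_0^3 49*x^4/16 dx = 11907/80;  ∫_0^3 -147*x^3/8 dx = -11907/32;  ∫_0^3 441*x^2/16 dx = 3969/16.
  Sum: 11907/80 − 11907/32 + 3969/16 = 3969/160.
  ∫_0^3 (u')² dx = ∫_0^3 (49*x^2/4 - 147*x/4 + 441/16) dx. Term by term:
    ∫_0^3 49*x^2/4 dx = 441/4;  ∫_0^3 -147*x/4 dx = -1323/8;  ∫_0^3 441/16 dx = 1323/16.
  Sum: 441/4 − 1323/8 + 1323/16 = 441/16.
∫_0^3 u² dx = 3969/160, so ||u||_L² = 63*sqrt(10)/40.
∫_0^3 (u')² dx = 441/16, so ||u'||_L² = 21/4.
Ratio ||u||_L² / ||u'||_L² = 3*sqrt(10)/10.
Sharp Poincaré constant on H^1_0(0, 3) is C_P = L/π = 3/π, achieved by sin(π/3·x).
A polynomial bump cannot attain the sharp Poincaré constant (only the first sine eigenfunction does), so the ratio is strictly less than C_P, consistent with ||u||_L² ≤ C_P ||u'||_L².


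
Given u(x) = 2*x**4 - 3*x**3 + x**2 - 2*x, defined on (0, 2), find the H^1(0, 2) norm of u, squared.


||u||_{H^1}^2 = 8728/45

The H^1 norm (squared) on an interval (0, L) is
  ||u||_{H^1}^2 = ∫_0^L u(x)^2 dx + ∫_0^L u'(x)^2 dx.
Compute u'(x) = 8*x**3 - 9*x**2 + 2*x - 2.
Then u(x)^2 = 4*x**8 - 12*x**7 + 13*x**6 - 14*x**5 + 13*x**4 - 4*x**3 + 4*x**2 and u'(x)^2 = 64*x**6 - 144*x**5 + 113*x**4 - 68*x**3 + 40*x**2 - 8*x + 4.
Integrate each monomial from 0 to 2 using ∫_0^2 c·x^n dx = c·2^(n+1)/(n+1):
  ∫_0^2 u(x)^2 dx = ∫_0^2 (4*x^8 - 12*x^7 + 13*x^6 - 14*x^5 + 13*x^4 - 4*x^3 + 4*x^2) dx. Term by term:
    ∫_0^2 4*x^8 dx = 2048/9;  ∫_0^2 -12*x^7 dx = -384;  ∫_0^2 13*x^6 dx = 1664/7;
    ∫_0^2 -14*x^5 dx = -448/3;  ∫_0^2 13*x^4 dx = 416/5;  ∫_0^2 -4*x^3 dx = -16;
    ∫_0^2 4*x^2 dx = 32/3.
  Sum: 2048/9 − 384 + 1664/7 − 448/3 + 416/5 − 16 + 32/3 = 3088/315.
  ∫_0^2 u'(x)^2 dx = ∫_0^2 (64*x^6 - 144*x^5 + 113*x^4 - 68*x^3 + 40*x^2 - 8*x + 4) dx. Term by term:
    ∫_0^2 64*x^6 dx = 8192/7;  ∫_0^2 -144*x^5 dx = -1536;  ∫_0^2 113*x^4 dx = 3616/5;
    ∫_0^2 -68*x^3 dx = -272;  ∫_0^2 40*x^2 dx = 320/3;  ∫_0^2 -8*x dx = -16;
    ∫_0^2 4 dx = 8.
  Sum: 8192/7 − 1536 + 3616/5 − 272 + 320/3 − 16 + 8 = 19336/105.
Adding: ||u||_{H^1}^2 = 3088/315 + 19336/105 = 8728/45.


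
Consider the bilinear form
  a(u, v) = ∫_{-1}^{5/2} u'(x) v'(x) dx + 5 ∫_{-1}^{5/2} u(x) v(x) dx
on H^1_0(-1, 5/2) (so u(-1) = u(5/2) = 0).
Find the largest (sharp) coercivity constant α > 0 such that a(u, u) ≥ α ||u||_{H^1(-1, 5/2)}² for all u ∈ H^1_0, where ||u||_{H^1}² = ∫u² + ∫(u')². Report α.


α = 1

Coercivity of a(·,·) on H^1_0(-1, 5/2) means a(u, u) ≥ α ||u||_{H^1}² for every u ∈ H^1_0.
The interval has length L = 7/2, and Poincaré/coercivity depend only on L. Here a(u, u) = ∫(u')² + (5)·∫u².
Here c = 5 ≥ 1, so a(u,u) = ∫(u')² + c∫u² ≥ ∫(u')² + ∫u² = ||u||_{H^1}², i.e. α = 1 works. No larger α is possible: a(u,u) ≥ α||u||_{H^1}² means (1−α)∫(u')² ≥ (α−c)∫u², and for the modes u_n = sin(nπ(x−x₀)/L) (x₀ the left endpoint) one has ∫u_n²/∫(u_n')² = (L/(nπ))² → 0, so a(u_n,u_n)/||u_n||_{H^1}² → 1. Hence the optimal constant is α = 1.
Therefore α = 1.


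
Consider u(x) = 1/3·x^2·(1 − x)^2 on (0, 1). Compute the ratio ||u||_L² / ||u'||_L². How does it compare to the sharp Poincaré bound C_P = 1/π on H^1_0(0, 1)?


||u||_L² / ||u'||_L² = sqrt(3)/6 < C_P = 1/π.

u(x) = 1/3·x^2·(1 − x)^2, so u'(x) = 2*x*(x - 1)*(2*x - 1)/3.
u(x) = 1/3·x^2·(1 − x)^2 vanishes at x = 0 and x = 1, so u ∈ H^1_0(0, 1). Differentiate via the product rule and integrate the resulting polynomials term by term.
  ∫_0^1 u² dx = ∫_0^1 (x^8/9 - 4*x^7/9 + 2*x^6/3 - 4*x^5/9 + x^4/9) dx. Term by term:
    ∫_0^1 x^8/9 dx = 1/81;  ∫_0^1 -4*x^7/9 dx = -1/18;  ∫_0^1 2*x^6/3 dx = 2/21;
    ∫_0^1 -4*x^5/9 dx = -2/27;  ∫_0^1 x^4/9 dx = 1/45.
  Sum: 1/81 − 1/18 + 2/21 − 2/27 + 1/45 = 1/5670.
  ∫_0^1 (u')² dx = ∫_0^1 (16*x^6/9 - 16*x^5/3 + 52*x^4/9 - 8*x^3/3 + 4*x^2/9) dx. Term by term:
    ∫_0^1 16*x^6/9 dx = 16/63;  ∫_0^1 -16*x^5/3 dx = -8/9;  ∫_0^1 52*x^4/9 dx = 52/45;
    ∫_0^1 -8*x^3/3 dx = -2/3;  ∫_0^1 4*x^2/9 dx = 4/27.
  Sum: 16/63 − 8/9 + 52/45 − 2/3 + 4/27 = 2/945.
∫_0^1 u² dx = 1/5670, so ||u||_L² = sqrt(70)/630.
∫_0^1 (u')² dx = 2/945, so ||u'||_L² = sqrt(210)/315.
Ratio ||u||_L² / ||u'||_L² = sqrt(3)/6.
Sharp Poincaré constant on H^1_0(0, 1) is C_P = L/π = 1/π, achieved by sin(π·x).
A polynomial bump cannot attain the sharp Poincaré constant (only the first sine eigenfunction does), so the ratio is strictly less than C_P, consistent with ||u||_L² ≤ C_P ||u'||_L².


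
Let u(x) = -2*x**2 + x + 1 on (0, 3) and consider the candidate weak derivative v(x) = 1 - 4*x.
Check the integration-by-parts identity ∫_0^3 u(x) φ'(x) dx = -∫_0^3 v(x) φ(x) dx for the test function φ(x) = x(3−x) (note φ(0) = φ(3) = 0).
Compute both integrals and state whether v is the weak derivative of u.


LHS = 45/2, RHS = 45/2. Yes, v = u' weakly.

u(x) = -2*x**2 + x + 1, classical derivative u'(x) = 1 - 4*x.
φ(x) = x(3−x), so φ'(x) = 3 - 2*x.
Note φ(0) = φ(3) = 0, so the boundary term u·φ vanishes.
LHS = ∫_0^3 u(x) φ'(x) dx = ∫_0^3 (4*x^3 - 8*x^2 + x + 3) dx. Term by term:
  ∫_0^3 4*x^3 dx = 81;  ∫_0^3 -8*x^2 dx = -72;  ∫_0^3 x dx = 9/2;
  ∫_0^3 3 dx = 9.
Sum: 81 − 72 + 9/2 + 9 = 45/2.
So LHS = 45/2.
∫_0^3 v(x) φ(x) dx = ∫_0^3 (4*x^3 - 13*x^2 + 3*x) dx. Term by term:
  ∫_0^3 4*x^3 dx = 81;  ∫_0^3 -13*x^2 dx = -117;  ∫_0^3 3*x dx = 27/2.
Sum: 81 − 117 + 27/2 = -45/2.
So RHS = -∫_0^3 v(x) φ(x) dx = 45/2.
LHS = RHS, so the identity holds for this test φ.
Moreover u is smooth here and v(x) = u'(x) = 1 - 4*x pointwise, so the identity holds for every test function. Hence v is the weak derivative of u.


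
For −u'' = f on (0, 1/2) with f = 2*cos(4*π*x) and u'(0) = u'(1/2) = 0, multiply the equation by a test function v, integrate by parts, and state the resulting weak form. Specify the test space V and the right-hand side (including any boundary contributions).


V = H^1(0, 1/2) (no boundary constraint on v; u is determined up to an additive constant); weak form: ∫_0^1/2 u'v' dx = ∫_0^1/2 (2*cos(4*π*x)) v dx for all v ∈ V.

Multiply both sides by a test function v and integrate from 0 to 1/2:
  ∫_0^1/2 −u''(x) v(x) dx = ∫_0^1/2 f(x) v(x) dx.
Integrate the LHS by parts once:
  ∫_0^1/2 −u'' v dx = −[u'(x) v(x)]_0^1/2 + ∫_0^1/2 u'(x) v'(x) dx.
Thus ∫_0^1/2 u'(x) v'(x) dx = ∫_0^1/2 f(x) v(x) dx + [u'(x) v(x)]_0^1/2.
Choose V so that boundary terms are either known or forced to vanish.
u has homogeneous Neumann: u'(0) = u'(1/2) = 0. So [u' v]_0^1/2 = 0·v(1/2) − 0·v(0) = 0 for any v; take V = H^1(0, 1/2).
Weak formulation: find u (satisfying any essential BC) such that ∫_0^1/2 u'(x) v'(x) dx = ∫_0^1/2 f v dx for all v ∈ V (homogeneous Neumann, so boundary terms vanish).
Substituting f(x) = 2*cos(4*π*x), the right-hand side is ∫_0^1/2 (2*cos(4*π*x)) v dx.
Compatibility check (pure Neumann): taking v ≡ 1 ∈ V gives 0 = ∫_0^1/2 f dx + (0) − (0), i.e. ∫_0^1/2 f dx must equal u'(0) − u'(1/2) = 0. Indeed ∫_0^1/2 (2*cos(4*π*x)) dx = 0, so the data are compatible. The solution is then unique only up to an additive constant (fix it e.g. by requiring ∫_0^1/2 u dx = 0).


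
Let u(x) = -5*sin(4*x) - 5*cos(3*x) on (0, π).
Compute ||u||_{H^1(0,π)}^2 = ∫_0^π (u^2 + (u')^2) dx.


||u||_{H^1(0,π)}^2 = 4000/7 + 675*π/2

u'(x) = 15*sin(3*x) - 20*cos(4*x).
Expand u² and (u')² and integrate term by term on (0, π), using: for integers n ≥ 1, ∫_0^π sin²(nx) dx = ∫_0^π cos²(nx) dx = π/2; for n ≠ n', ∫_0^π sin(nx)sin(n'x) dx = ∫_0^π cos(nx)cos(n'x) dx = 0; and by product-to-sum, ∫_0^π sin(nx)cos(n'x) dx = ½∫_0^π [sin((n+n')x) + sin((n−n')x)] dx, which is 0 when n+n' is even and 2n/(n²−n'²) when n+n' is odd (it need not vanish on (0, π)).
  u² squared terms: (-5)²·∫cos(3x)² dx = 25·π/2 = 25*π/2;  (-5)²·∫sin(4x)² dx = 25·π/2 = 25*π/2.
  u² cross terms: 2·(-5)·(-5)·∫cos(3x)·sin(4x) dx = 50·(8/7) = 400/7.
  So ∫_0^π u² dx = 25*π/2 + 25*π/2 + 400/7 = 400/7 + 25*π.
  (u')² squared terms: (-20)²·∫cos(4x)² dx = 400·π/2 = 200*π;  (15)²·∫sin(3x)² dx = 225·π/2 = 225*π/2.
  (u')² cross terms: 2·(-20)·(15)·∫cos(4x)·sin(3x) dx = -600·(-6/7) = 3600/7.
  So ∫_0^π (u')² dx = 200*π + 225*π/2 + 3600/7 = 3600/7 + 625*π/2.
||u||_{H^1}^2 = (400/7 + 25*π) + (3600/7 + 625*π/2) = 4000/7 + 675*π/2.
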